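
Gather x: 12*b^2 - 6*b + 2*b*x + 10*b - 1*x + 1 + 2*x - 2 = 12*b^2 + 4*b + x*(2*b + 1) - 1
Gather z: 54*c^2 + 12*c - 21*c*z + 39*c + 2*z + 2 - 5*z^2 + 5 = 54*c^2 + 51*c - 5*z^2 + z*(2 - 21*c) + 7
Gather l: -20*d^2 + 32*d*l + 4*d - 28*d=-20*d^2 + 32*d*l - 24*d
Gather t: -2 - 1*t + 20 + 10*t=9*t + 18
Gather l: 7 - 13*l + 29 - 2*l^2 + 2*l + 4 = -2*l^2 - 11*l + 40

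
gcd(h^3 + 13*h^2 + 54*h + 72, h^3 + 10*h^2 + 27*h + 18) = h^2 + 9*h + 18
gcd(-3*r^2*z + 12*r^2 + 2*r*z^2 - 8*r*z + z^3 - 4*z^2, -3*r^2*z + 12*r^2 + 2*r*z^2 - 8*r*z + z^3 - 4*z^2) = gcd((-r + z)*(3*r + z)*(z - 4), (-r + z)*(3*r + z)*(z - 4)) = -3*r^2*z + 12*r^2 + 2*r*z^2 - 8*r*z + z^3 - 4*z^2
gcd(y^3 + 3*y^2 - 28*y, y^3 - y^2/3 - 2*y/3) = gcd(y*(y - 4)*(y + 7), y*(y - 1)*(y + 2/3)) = y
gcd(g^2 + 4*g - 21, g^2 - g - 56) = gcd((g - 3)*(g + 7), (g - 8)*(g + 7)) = g + 7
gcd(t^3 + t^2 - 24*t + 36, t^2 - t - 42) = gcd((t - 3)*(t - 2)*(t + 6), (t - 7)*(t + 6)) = t + 6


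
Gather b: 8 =8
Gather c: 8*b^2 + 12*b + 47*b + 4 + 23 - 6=8*b^2 + 59*b + 21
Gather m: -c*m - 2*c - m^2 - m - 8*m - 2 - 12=-2*c - m^2 + m*(-c - 9) - 14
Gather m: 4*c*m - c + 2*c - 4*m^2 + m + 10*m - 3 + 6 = c - 4*m^2 + m*(4*c + 11) + 3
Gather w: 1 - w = 1 - w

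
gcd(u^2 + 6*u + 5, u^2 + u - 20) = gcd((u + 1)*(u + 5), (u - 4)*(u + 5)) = u + 5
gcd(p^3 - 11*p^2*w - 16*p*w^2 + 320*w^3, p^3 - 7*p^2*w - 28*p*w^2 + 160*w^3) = p^2 - 3*p*w - 40*w^2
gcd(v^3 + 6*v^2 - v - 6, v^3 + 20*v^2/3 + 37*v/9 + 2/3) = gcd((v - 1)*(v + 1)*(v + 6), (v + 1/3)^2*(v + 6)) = v + 6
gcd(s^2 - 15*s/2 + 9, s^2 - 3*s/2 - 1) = 1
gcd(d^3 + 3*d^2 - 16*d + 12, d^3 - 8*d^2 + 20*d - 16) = d - 2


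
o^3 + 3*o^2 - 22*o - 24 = (o - 4)*(o + 1)*(o + 6)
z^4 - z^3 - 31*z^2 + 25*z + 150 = (z - 5)*(z - 3)*(z + 2)*(z + 5)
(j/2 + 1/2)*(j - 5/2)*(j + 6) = j^3/2 + 9*j^2/4 - 23*j/4 - 15/2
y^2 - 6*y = y*(y - 6)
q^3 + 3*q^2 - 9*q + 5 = (q - 1)^2*(q + 5)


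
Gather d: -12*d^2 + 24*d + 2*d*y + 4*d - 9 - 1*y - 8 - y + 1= -12*d^2 + d*(2*y + 28) - 2*y - 16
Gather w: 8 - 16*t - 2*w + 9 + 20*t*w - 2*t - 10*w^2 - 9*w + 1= -18*t - 10*w^2 + w*(20*t - 11) + 18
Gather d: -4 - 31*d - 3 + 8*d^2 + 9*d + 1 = 8*d^2 - 22*d - 6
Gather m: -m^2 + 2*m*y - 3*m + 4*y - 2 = -m^2 + m*(2*y - 3) + 4*y - 2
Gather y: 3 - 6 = -3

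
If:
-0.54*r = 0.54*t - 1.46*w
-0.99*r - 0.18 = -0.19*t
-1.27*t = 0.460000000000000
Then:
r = -0.25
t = -0.36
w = -0.23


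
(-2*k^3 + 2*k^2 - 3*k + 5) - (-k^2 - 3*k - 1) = -2*k^3 + 3*k^2 + 6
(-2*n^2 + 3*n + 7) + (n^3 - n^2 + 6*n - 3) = n^3 - 3*n^2 + 9*n + 4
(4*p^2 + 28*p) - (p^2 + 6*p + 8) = 3*p^2 + 22*p - 8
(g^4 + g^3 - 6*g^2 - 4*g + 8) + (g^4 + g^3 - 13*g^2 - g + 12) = 2*g^4 + 2*g^3 - 19*g^2 - 5*g + 20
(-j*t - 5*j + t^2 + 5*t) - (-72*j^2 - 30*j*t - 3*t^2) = 72*j^2 + 29*j*t - 5*j + 4*t^2 + 5*t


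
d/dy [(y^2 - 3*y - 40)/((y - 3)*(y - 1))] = (-y^2 + 86*y - 169)/(y^4 - 8*y^3 + 22*y^2 - 24*y + 9)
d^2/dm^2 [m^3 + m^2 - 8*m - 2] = 6*m + 2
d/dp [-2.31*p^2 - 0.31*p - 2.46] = -4.62*p - 0.31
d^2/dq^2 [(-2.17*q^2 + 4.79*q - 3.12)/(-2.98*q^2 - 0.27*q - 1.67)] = (-2.8421709430404e-14*q^4 - 88.566196*q^3 + 101.445756*q^2 + 158.089596*q - 14.17564)/(26.463592*q^6 + 7.193124*q^5 + 45.14253*q^4 + 8.081775*q^3 + 25.297995*q^2 + 2.259009*q + 4.657463)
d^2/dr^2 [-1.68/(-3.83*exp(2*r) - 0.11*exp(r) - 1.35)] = (1.68*(7.66*exp(r) + 0.11)*(15.32*exp(r) + 0.22)*exp(r) - (25.7376*exp(r) + 0.1848)*(3.83*exp(2*r) + 0.11*exp(r) + 1.35))*exp(r)/(3.83*exp(2*r) + 0.11*exp(r) + 1.35)^3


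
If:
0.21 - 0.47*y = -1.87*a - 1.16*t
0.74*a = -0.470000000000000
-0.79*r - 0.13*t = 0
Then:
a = -0.64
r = -0.0666739415102575*y - 0.138696367690257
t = 0.405172413793103*y + 0.84284715750233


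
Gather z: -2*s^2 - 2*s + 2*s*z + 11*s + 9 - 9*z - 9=-2*s^2 + 9*s + z*(2*s - 9)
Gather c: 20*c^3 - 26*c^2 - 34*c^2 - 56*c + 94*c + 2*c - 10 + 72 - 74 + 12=20*c^3 - 60*c^2 + 40*c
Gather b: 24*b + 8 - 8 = 24*b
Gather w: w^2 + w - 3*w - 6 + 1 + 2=w^2 - 2*w - 3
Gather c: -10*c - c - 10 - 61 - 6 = -11*c - 77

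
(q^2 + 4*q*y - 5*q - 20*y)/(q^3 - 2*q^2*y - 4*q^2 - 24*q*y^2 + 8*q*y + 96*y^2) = (5 - q)/(-q^2 + 6*q*y + 4*q - 24*y)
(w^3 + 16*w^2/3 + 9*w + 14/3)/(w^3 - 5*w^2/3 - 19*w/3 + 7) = (w^2 + 3*w + 2)/(w^2 - 4*w + 3)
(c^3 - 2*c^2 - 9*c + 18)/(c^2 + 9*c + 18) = (c^2 - 5*c + 6)/(c + 6)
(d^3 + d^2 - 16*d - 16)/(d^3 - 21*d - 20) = (d - 4)/(d - 5)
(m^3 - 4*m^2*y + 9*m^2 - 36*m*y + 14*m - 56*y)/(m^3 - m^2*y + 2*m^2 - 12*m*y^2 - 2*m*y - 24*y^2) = (m + 7)/(m + 3*y)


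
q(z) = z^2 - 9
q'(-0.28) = -0.56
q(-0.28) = -8.92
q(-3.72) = 4.84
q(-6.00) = 27.00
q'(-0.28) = -0.56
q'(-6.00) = -12.00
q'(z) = 2*z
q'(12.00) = 24.00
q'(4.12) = 8.24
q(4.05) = 7.40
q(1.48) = -6.81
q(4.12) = 7.97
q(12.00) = 135.00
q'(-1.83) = -3.66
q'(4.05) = 8.10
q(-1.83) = -5.65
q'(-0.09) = -0.18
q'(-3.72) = -7.44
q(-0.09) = -8.99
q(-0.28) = -8.92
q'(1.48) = 2.96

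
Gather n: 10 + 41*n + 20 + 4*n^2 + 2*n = 4*n^2 + 43*n + 30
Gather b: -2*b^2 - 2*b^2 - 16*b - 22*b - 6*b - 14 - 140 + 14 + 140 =-4*b^2 - 44*b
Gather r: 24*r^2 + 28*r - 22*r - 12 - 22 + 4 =24*r^2 + 6*r - 30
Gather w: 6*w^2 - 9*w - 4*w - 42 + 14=6*w^2 - 13*w - 28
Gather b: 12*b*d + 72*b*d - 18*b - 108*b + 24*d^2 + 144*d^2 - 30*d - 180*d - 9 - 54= b*(84*d - 126) + 168*d^2 - 210*d - 63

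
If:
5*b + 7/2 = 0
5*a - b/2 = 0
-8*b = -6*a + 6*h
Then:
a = -7/100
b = -7/10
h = 259/300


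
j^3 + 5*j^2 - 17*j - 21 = (j - 3)*(j + 1)*(j + 7)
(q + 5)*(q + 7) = q^2 + 12*q + 35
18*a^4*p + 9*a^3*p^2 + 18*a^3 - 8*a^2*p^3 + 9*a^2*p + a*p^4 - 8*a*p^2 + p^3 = (-6*a + p)*(-3*a + p)*(a + p)*(a*p + 1)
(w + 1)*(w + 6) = w^2 + 7*w + 6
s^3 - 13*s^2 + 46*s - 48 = (s - 8)*(s - 3)*(s - 2)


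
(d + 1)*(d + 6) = d^2 + 7*d + 6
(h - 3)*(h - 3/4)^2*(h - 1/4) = h^4 - 19*h^3/4 + 99*h^2/16 - 189*h/64 + 27/64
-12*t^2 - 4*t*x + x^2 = (-6*t + x)*(2*t + x)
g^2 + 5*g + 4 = (g + 1)*(g + 4)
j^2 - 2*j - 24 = (j - 6)*(j + 4)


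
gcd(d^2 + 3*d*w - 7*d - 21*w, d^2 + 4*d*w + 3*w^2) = d + 3*w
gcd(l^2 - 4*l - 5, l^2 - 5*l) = l - 5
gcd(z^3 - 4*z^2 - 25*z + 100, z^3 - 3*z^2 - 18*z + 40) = z - 5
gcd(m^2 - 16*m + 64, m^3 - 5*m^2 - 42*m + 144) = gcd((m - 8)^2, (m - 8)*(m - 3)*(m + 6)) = m - 8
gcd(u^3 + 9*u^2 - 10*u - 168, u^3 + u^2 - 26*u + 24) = u^2 + 2*u - 24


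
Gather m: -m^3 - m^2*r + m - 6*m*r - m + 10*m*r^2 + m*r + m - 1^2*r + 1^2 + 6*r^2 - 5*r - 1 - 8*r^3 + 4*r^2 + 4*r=-m^3 - m^2*r + m*(10*r^2 - 5*r + 1) - 8*r^3 + 10*r^2 - 2*r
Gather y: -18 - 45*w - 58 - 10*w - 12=-55*w - 88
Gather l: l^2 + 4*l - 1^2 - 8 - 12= l^2 + 4*l - 21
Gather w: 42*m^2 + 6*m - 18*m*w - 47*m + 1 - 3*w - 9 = 42*m^2 - 41*m + w*(-18*m - 3) - 8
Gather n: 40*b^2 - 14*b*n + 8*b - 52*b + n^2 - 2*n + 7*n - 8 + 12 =40*b^2 - 44*b + n^2 + n*(5 - 14*b) + 4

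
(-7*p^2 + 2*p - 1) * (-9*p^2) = 63*p^4 - 18*p^3 + 9*p^2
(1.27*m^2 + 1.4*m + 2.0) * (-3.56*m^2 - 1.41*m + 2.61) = -4.5212*m^4 - 6.7747*m^3 - 5.7793*m^2 + 0.834*m + 5.22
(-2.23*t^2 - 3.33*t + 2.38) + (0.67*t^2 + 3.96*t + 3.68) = -1.56*t^2 + 0.63*t + 6.06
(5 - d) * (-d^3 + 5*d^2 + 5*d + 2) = d^4 - 10*d^3 + 20*d^2 + 23*d + 10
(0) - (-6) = 6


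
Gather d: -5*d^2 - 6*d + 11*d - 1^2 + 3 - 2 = -5*d^2 + 5*d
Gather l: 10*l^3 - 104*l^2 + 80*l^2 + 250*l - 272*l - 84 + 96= 10*l^3 - 24*l^2 - 22*l + 12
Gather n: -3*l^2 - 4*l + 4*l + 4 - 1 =3 - 3*l^2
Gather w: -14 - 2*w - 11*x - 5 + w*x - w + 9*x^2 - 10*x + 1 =w*(x - 3) + 9*x^2 - 21*x - 18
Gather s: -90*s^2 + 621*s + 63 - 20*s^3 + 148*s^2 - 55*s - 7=-20*s^3 + 58*s^2 + 566*s + 56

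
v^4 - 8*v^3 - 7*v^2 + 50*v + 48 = (v - 8)*(v - 3)*(v + 1)*(v + 2)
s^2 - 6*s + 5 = (s - 5)*(s - 1)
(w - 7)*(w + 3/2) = w^2 - 11*w/2 - 21/2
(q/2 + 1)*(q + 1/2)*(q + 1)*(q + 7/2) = q^4/2 + 7*q^3/2 + 63*q^2/8 + 53*q/8 + 7/4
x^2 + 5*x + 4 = (x + 1)*(x + 4)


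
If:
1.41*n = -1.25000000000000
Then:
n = -0.89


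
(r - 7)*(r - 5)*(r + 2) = r^3 - 10*r^2 + 11*r + 70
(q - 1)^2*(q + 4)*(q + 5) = q^4 + 7*q^3 + 3*q^2 - 31*q + 20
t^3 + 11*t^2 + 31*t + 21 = (t + 1)*(t + 3)*(t + 7)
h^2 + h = h*(h + 1)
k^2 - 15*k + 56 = (k - 8)*(k - 7)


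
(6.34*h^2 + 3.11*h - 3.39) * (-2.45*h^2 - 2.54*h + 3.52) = -15.533*h^4 - 23.7231*h^3 + 22.7229*h^2 + 19.5578*h - 11.9328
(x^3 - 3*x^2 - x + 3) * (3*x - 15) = 3*x^4 - 24*x^3 + 42*x^2 + 24*x - 45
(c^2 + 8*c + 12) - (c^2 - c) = 9*c + 12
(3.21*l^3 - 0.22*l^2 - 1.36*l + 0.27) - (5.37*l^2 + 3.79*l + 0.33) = 3.21*l^3 - 5.59*l^2 - 5.15*l - 0.06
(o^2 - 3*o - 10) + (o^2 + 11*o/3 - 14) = 2*o^2 + 2*o/3 - 24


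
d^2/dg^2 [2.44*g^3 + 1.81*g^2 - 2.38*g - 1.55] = 14.64*g + 3.62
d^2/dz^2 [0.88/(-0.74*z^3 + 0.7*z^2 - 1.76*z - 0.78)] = ((3.9072*z - 1.232)*(0.74*z^3 - 0.7*z^2 + 1.76*z + 0.78) - 0.88*(2.22*z^2 - 1.4*z + 1.76)*(4.44*z^2 - 2.8*z + 3.52))/(0.74*z^3 - 0.7*z^2 + 1.76*z + 0.78)^3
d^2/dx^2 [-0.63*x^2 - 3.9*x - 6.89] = -1.26000000000000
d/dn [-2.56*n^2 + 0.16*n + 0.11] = 0.16 - 5.12*n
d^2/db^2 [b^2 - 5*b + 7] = 2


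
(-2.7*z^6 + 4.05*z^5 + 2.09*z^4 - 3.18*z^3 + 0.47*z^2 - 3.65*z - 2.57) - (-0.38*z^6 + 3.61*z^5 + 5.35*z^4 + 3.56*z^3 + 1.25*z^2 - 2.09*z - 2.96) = -2.32*z^6 + 0.44*z^5 - 3.26*z^4 - 6.74*z^3 - 0.78*z^2 - 1.56*z + 0.39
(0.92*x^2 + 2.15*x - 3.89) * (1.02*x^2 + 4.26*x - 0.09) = 0.9384*x^4 + 6.1122*x^3 + 5.1084*x^2 - 16.7649*x + 0.3501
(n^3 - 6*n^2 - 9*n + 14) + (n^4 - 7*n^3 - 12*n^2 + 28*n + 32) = n^4 - 6*n^3 - 18*n^2 + 19*n + 46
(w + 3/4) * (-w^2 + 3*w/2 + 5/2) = -w^3 + 3*w^2/4 + 29*w/8 + 15/8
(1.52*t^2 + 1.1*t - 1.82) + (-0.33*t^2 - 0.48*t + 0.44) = 1.19*t^2 + 0.62*t - 1.38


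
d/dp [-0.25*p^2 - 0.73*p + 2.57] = -0.5*p - 0.73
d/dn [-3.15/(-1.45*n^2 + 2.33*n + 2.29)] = (7.3395 - 9.135*n)/(-1.45*n^2 + 2.33*n + 2.29)^2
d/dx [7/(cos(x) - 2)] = 7*sin(x)/(cos(x) - 2)^2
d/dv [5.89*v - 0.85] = 5.89000000000000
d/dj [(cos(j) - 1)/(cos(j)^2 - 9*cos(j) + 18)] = (cos(j)^2 - 2*cos(j) - 9)*sin(j)/(cos(j)^2 - 9*cos(j) + 18)^2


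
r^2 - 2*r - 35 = (r - 7)*(r + 5)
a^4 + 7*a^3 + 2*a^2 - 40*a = a*(a - 2)*(a + 4)*(a + 5)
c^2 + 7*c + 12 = (c + 3)*(c + 4)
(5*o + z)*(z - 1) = 5*o*z - 5*o + z^2 - z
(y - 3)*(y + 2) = y^2 - y - 6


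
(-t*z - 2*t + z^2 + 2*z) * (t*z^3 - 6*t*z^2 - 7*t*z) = -t^2*z^4 + 4*t^2*z^3 + 19*t^2*z^2 + 14*t^2*z + t*z^5 - 4*t*z^4 - 19*t*z^3 - 14*t*z^2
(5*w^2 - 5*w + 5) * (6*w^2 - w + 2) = 30*w^4 - 35*w^3 + 45*w^2 - 15*w + 10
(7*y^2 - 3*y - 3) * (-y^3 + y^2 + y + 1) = -7*y^5 + 10*y^4 + 7*y^3 + y^2 - 6*y - 3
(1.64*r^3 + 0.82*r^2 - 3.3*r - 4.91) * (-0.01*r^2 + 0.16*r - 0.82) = -0.0164*r^5 + 0.2542*r^4 - 1.1806*r^3 - 1.1513*r^2 + 1.9204*r + 4.0262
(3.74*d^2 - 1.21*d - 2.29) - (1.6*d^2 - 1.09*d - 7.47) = 2.14*d^2 - 0.12*d + 5.18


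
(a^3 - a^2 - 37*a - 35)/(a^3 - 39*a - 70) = (a + 1)/(a + 2)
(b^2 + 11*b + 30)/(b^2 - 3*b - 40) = (b + 6)/(b - 8)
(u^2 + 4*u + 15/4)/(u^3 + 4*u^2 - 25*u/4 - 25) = (2*u + 3)/(2*u^2 + 3*u - 20)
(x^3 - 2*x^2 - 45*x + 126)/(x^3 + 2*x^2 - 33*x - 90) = (x^2 + 4*x - 21)/(x^2 + 8*x + 15)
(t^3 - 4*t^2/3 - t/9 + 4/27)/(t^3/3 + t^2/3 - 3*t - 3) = (3*t^3 - 4*t^2 - t/3 + 4/9)/(t^3 + t^2 - 9*t - 9)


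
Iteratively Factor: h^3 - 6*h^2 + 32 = (h - 4)*(h^2 - 2*h - 8) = (h - 4)*(h + 2)*(h - 4)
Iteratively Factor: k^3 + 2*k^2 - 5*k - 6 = (k - 2)*(k^2 + 4*k + 3) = (k - 2)*(k + 3)*(k + 1)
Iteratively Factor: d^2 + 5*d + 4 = (d + 1)*(d + 4)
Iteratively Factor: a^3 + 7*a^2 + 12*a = (a + 4)*(a^2 + 3*a) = (a + 3)*(a + 4)*(a)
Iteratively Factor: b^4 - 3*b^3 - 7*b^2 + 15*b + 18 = (b - 3)*(b^3 - 7*b - 6) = (b - 3)^2*(b^2 + 3*b + 2) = (b - 3)^2*(b + 1)*(b + 2)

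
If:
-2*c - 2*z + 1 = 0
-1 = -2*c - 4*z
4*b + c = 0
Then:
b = -1/8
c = 1/2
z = 0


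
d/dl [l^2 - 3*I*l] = 2*l - 3*I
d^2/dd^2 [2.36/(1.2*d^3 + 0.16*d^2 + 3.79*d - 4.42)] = (-(16.992*d + 0.7552)*(1.2*d^3 + 0.16*d^2 + 3.79*d - 4.42) + 2.36*(3.6*d^2 + 0.32*d + 3.79)*(7.2*d^2 + 0.64*d + 7.58))/(1.2*d^3 + 0.16*d^2 + 3.79*d - 4.42)^3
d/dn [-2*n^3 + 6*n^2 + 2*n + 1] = -6*n^2 + 12*n + 2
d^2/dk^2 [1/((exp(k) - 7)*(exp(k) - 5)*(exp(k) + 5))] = (9*exp(5*k) - 77*exp(4*k) + 146*exp(3*k) - 1050*exp(2*k) + 5525*exp(k) + 4375)*exp(k)/(exp(9*k) - 21*exp(8*k) + 72*exp(7*k) + 1232*exp(6*k) - 9150*exp(5*k) - 13650*exp(4*k) + 260000*exp(3*k) - 315000*exp(2*k) - 2296875*exp(k) + 5359375)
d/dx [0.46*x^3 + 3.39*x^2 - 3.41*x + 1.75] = 1.38*x^2 + 6.78*x - 3.41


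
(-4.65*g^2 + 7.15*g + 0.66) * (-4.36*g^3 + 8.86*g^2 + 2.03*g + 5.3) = 20.274*g^5 - 72.373*g^4 + 51.0319*g^3 - 4.2829*g^2 + 39.2348*g + 3.498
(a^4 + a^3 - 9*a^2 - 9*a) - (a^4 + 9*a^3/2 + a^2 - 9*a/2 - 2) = -7*a^3/2 - 10*a^2 - 9*a/2 + 2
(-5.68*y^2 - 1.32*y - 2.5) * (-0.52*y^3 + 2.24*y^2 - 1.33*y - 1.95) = 2.9536*y^5 - 12.0368*y^4 + 5.8976*y^3 + 7.2316*y^2 + 5.899*y + 4.875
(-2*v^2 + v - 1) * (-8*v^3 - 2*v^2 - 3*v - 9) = 16*v^5 - 4*v^4 + 12*v^3 + 17*v^2 - 6*v + 9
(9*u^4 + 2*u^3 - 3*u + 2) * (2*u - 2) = 18*u^5 - 14*u^4 - 4*u^3 - 6*u^2 + 10*u - 4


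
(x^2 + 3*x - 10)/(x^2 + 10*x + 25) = (x - 2)/(x + 5)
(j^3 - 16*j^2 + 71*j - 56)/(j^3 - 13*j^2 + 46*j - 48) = (j^2 - 8*j + 7)/(j^2 - 5*j + 6)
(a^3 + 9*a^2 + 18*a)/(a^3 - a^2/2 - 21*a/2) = 2*(a + 6)/(2*a - 7)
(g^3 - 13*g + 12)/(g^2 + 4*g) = g - 4 + 3/g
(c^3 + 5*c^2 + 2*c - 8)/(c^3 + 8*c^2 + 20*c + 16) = (c - 1)/(c + 2)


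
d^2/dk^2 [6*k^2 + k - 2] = 12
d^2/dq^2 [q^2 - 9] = 2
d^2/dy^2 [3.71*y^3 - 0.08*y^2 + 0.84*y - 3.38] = 22.26*y - 0.16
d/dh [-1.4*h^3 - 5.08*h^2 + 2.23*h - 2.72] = -4.2*h^2 - 10.16*h + 2.23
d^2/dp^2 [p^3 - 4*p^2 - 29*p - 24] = 6*p - 8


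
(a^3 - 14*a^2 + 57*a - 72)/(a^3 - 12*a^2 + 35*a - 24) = (a - 3)/(a - 1)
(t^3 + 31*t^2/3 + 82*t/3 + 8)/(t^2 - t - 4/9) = 3*(t^2 + 10*t + 24)/(3*t - 4)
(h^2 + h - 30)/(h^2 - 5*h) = (h + 6)/h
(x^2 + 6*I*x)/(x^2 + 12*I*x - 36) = x/(x + 6*I)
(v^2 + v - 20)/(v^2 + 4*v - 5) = (v - 4)/(v - 1)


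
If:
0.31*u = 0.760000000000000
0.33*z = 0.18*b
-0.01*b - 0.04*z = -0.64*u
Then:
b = 49.31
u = 2.45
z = 26.90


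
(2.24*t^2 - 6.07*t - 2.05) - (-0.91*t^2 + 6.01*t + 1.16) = 3.15*t^2 - 12.08*t - 3.21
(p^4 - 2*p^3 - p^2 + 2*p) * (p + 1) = p^5 - p^4 - 3*p^3 + p^2 + 2*p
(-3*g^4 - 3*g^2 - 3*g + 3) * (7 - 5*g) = 15*g^5 - 21*g^4 + 15*g^3 - 6*g^2 - 36*g + 21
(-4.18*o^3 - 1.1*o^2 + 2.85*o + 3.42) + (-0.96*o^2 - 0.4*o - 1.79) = -4.18*o^3 - 2.06*o^2 + 2.45*o + 1.63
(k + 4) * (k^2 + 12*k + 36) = k^3 + 16*k^2 + 84*k + 144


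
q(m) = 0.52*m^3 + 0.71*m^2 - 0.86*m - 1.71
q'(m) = 1.56*m^2 + 1.42*m - 0.86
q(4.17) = 44.76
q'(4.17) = 32.19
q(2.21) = 5.47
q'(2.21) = 9.90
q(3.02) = 16.49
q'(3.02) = 17.66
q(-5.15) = -49.48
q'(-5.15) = 33.20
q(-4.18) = -23.69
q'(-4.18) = 20.46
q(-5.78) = -73.43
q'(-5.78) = 43.05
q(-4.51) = -31.09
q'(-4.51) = 24.47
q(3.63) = 29.40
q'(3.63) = 24.85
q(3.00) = 16.14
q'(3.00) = 17.44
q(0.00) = -1.71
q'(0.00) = -0.86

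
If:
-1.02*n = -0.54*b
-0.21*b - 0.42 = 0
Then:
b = -2.00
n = -1.06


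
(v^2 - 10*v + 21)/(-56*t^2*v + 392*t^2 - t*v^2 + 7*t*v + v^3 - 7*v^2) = (3 - v)/(56*t^2 + t*v - v^2)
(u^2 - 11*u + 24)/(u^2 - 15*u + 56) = (u - 3)/(u - 7)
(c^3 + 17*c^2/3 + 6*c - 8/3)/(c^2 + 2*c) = c + 11/3 - 4/(3*c)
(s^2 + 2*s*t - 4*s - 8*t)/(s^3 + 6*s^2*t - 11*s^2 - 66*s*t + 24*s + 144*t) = (s^2 + 2*s*t - 4*s - 8*t)/(s^3 + 6*s^2*t - 11*s^2 - 66*s*t + 24*s + 144*t)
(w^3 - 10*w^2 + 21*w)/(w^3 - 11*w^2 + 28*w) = (w - 3)/(w - 4)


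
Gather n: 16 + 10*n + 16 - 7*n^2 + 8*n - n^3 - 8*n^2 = -n^3 - 15*n^2 + 18*n + 32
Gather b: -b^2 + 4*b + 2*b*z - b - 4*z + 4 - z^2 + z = -b^2 + b*(2*z + 3) - z^2 - 3*z + 4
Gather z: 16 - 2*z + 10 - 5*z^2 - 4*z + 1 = -5*z^2 - 6*z + 27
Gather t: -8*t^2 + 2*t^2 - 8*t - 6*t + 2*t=-6*t^2 - 12*t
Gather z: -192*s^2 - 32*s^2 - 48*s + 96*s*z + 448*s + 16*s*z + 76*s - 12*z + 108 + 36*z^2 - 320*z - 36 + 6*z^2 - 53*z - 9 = -224*s^2 + 476*s + 42*z^2 + z*(112*s - 385) + 63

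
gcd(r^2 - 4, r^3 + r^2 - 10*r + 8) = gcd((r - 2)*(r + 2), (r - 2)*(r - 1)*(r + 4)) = r - 2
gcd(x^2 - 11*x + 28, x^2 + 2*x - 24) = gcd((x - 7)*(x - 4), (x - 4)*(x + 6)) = x - 4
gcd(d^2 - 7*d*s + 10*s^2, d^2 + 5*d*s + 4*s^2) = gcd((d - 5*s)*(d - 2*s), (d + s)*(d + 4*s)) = 1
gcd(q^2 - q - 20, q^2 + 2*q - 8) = q + 4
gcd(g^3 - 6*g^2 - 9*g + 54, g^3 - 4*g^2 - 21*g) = g + 3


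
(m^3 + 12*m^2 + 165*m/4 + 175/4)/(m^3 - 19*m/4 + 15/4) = (2*m^2 + 19*m + 35)/(2*m^2 - 5*m + 3)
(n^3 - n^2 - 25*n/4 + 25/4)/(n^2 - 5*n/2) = n + 3/2 - 5/(2*n)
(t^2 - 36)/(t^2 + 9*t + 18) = (t - 6)/(t + 3)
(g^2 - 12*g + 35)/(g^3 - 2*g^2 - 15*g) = (g - 7)/(g*(g + 3))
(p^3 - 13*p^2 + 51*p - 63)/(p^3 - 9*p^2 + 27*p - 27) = (p - 7)/(p - 3)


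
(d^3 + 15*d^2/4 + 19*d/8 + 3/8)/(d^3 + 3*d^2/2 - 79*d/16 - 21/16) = 2*(2*d + 1)/(4*d - 7)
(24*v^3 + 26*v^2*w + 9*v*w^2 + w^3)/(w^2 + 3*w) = (24*v^3 + 26*v^2*w + 9*v*w^2 + w^3)/(w*(w + 3))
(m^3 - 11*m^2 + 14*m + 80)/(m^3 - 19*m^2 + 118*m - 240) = (m + 2)/(m - 6)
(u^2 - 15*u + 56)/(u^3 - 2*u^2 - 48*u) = (u - 7)/(u*(u + 6))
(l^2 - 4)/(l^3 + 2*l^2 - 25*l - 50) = (l - 2)/(l^2 - 25)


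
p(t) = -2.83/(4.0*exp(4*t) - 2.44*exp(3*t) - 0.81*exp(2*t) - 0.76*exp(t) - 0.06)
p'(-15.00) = 0.00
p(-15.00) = 47.17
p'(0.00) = 3638.57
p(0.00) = 40.43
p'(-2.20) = -12.84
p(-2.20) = 18.04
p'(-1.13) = -7.50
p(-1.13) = 6.60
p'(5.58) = 0.00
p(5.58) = -0.00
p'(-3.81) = -8.39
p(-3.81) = 36.63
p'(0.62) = 0.50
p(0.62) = -0.10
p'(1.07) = 0.06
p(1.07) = -0.01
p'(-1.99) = -12.33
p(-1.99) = 15.39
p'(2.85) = 0.00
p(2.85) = -0.00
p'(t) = -2.83*(-16.0*exp(4*t) + 7.32*exp(3*t) + 1.62*exp(2*t) + 0.76*exp(t))/(4.0*exp(4*t) - 2.44*exp(3*t) - 0.81*exp(2*t) - 0.76*exp(t) - 0.06)^2 = (45.28*exp(3*t) - 20.7156*exp(2*t) - 4.5846*exp(t) - 2.1508)*exp(t)/(-4.0*exp(4*t) + 2.44*exp(3*t) + 0.81*exp(2*t) + 0.76*exp(t) + 0.06)^2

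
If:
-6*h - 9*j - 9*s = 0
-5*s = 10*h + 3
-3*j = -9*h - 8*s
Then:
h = -3/5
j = -1/5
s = 3/5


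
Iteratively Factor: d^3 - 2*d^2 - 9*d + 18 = (d - 2)*(d^2 - 9) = (d - 3)*(d - 2)*(d + 3)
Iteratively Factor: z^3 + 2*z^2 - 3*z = (z)*(z^2 + 2*z - 3) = z*(z + 3)*(z - 1)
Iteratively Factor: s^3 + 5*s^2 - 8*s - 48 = (s - 3)*(s^2 + 8*s + 16) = (s - 3)*(s + 4)*(s + 4)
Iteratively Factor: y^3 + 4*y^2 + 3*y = (y + 3)*(y^2 + y) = (y + 1)*(y + 3)*(y)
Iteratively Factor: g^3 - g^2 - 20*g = (g)*(g^2 - g - 20) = g*(g + 4)*(g - 5)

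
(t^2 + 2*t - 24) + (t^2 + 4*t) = 2*t^2 + 6*t - 24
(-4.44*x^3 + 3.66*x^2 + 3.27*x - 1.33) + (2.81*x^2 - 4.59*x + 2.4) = -4.44*x^3 + 6.47*x^2 - 1.32*x + 1.07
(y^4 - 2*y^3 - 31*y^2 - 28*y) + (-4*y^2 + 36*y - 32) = y^4 - 2*y^3 - 35*y^2 + 8*y - 32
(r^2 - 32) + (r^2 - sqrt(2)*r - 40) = 2*r^2 - sqrt(2)*r - 72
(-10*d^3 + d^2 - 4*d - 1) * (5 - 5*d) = 50*d^4 - 55*d^3 + 25*d^2 - 15*d - 5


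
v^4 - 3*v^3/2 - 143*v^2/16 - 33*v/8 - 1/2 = (v - 4)*(v + 1/4)^2*(v + 2)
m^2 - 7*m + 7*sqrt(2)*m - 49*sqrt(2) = (m - 7)*(m + 7*sqrt(2))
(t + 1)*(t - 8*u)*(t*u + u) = t^3*u - 8*t^2*u^2 + 2*t^2*u - 16*t*u^2 + t*u - 8*u^2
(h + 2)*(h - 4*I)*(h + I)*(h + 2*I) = h^4 + 2*h^3 - I*h^3 + 10*h^2 - 2*I*h^2 + 20*h + 8*I*h + 16*I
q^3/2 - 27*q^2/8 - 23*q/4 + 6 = (q/2 + 1)*(q - 8)*(q - 3/4)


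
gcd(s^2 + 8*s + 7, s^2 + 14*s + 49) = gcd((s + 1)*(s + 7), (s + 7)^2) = s + 7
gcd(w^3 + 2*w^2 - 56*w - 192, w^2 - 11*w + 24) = w - 8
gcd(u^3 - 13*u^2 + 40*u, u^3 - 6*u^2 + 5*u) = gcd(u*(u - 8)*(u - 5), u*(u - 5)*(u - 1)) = u^2 - 5*u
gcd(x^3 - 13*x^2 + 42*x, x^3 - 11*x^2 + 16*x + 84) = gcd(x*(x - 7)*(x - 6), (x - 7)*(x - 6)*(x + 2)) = x^2 - 13*x + 42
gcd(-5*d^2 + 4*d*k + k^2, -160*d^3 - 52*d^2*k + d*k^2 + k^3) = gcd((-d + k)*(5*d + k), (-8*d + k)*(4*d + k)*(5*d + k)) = 5*d + k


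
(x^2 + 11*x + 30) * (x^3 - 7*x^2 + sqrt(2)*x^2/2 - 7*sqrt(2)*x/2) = x^5 + sqrt(2)*x^4/2 + 4*x^4 - 47*x^3 + 2*sqrt(2)*x^3 - 210*x^2 - 47*sqrt(2)*x^2/2 - 105*sqrt(2)*x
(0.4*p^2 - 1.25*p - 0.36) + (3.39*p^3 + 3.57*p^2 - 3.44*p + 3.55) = 3.39*p^3 + 3.97*p^2 - 4.69*p + 3.19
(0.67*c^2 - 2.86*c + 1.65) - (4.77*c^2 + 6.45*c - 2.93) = -4.1*c^2 - 9.31*c + 4.58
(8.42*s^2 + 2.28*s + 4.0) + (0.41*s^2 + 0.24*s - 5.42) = 8.83*s^2 + 2.52*s - 1.42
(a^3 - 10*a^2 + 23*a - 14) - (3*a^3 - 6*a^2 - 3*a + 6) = -2*a^3 - 4*a^2 + 26*a - 20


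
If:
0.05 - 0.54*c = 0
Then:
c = 0.09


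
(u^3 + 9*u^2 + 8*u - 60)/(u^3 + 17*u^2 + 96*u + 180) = (u - 2)/(u + 6)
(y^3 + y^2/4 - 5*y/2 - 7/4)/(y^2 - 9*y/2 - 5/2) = (-4*y^3 - y^2 + 10*y + 7)/(2*(-2*y^2 + 9*y + 5))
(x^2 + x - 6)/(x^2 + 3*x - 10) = (x + 3)/(x + 5)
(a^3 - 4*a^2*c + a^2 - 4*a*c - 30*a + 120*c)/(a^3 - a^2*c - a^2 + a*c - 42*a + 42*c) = (a^2 - 4*a*c - 5*a + 20*c)/(a^2 - a*c - 7*a + 7*c)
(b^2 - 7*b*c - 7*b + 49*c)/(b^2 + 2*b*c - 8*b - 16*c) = (b^2 - 7*b*c - 7*b + 49*c)/(b^2 + 2*b*c - 8*b - 16*c)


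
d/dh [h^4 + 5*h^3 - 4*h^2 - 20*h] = 4*h^3 + 15*h^2 - 8*h - 20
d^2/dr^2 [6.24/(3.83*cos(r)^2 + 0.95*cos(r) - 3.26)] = (-366.135744*(1 - cos(r)^2)^2 - 68.11272*cos(r)^3 - 500.34504*cos(r)^2 + 116.90016*cos(r) + 533.221728)/(3.83*cos(r)^2 + 0.95*cos(r) - 3.26)^3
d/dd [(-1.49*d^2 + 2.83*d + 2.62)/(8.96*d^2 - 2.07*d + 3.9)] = (-22.2725*d^2 - 58.5724*d + 16.4604)/(80.2816*d^4 - 37.0944*d^3 + 74.1729*d^2 - 16.146*d + 15.21)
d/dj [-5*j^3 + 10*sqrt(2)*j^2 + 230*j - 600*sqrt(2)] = -15*j^2 + 20*sqrt(2)*j + 230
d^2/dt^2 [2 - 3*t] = 0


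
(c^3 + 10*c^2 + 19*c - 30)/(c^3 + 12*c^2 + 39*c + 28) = (c^3 + 10*c^2 + 19*c - 30)/(c^3 + 12*c^2 + 39*c + 28)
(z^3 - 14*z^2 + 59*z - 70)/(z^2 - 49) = (z^2 - 7*z + 10)/(z + 7)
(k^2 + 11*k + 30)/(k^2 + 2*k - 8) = (k^2 + 11*k + 30)/(k^2 + 2*k - 8)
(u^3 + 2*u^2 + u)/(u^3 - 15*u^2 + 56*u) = (u^2 + 2*u + 1)/(u^2 - 15*u + 56)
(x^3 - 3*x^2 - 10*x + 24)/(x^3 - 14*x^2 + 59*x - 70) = (x^2 - x - 12)/(x^2 - 12*x + 35)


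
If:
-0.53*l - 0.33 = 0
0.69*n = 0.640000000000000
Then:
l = -0.62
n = 0.93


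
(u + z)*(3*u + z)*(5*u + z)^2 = 75*u^4 + 130*u^3*z + 68*u^2*z^2 + 14*u*z^3 + z^4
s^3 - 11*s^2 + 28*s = s*(s - 7)*(s - 4)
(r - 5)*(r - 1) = r^2 - 6*r + 5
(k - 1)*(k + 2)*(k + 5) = k^3 + 6*k^2 + 3*k - 10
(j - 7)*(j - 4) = j^2 - 11*j + 28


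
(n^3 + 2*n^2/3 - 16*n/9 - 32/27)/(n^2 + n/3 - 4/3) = (9*n^2 - 6*n - 8)/(9*(n - 1))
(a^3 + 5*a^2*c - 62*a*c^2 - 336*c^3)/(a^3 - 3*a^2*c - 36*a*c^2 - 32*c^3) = (a^2 + 13*a*c + 42*c^2)/(a^2 + 5*a*c + 4*c^2)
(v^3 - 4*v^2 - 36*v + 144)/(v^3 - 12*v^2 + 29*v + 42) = (v^2 + 2*v - 24)/(v^2 - 6*v - 7)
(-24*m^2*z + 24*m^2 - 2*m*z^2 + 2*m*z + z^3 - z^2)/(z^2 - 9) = (-24*m^2*z + 24*m^2 - 2*m*z^2 + 2*m*z + z^3 - z^2)/(z^2 - 9)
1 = 1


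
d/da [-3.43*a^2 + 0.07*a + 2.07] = 0.07 - 6.86*a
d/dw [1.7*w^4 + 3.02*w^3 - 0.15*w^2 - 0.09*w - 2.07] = 6.8*w^3 + 9.06*w^2 - 0.3*w - 0.09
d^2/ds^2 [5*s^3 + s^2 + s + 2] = 30*s + 2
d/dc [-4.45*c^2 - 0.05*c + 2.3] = -8.9*c - 0.05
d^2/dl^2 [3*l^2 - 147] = 6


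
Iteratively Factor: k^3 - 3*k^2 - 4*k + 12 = (k - 2)*(k^2 - k - 6) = (k - 3)*(k - 2)*(k + 2)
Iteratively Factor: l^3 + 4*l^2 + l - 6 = (l + 2)*(l^2 + 2*l - 3) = (l - 1)*(l + 2)*(l + 3)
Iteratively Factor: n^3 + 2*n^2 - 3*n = (n - 1)*(n^2 + 3*n) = n*(n - 1)*(n + 3)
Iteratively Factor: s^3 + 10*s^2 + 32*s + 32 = (s + 4)*(s^2 + 6*s + 8) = (s + 2)*(s + 4)*(s + 4)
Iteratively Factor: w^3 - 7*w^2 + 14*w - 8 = (w - 1)*(w^2 - 6*w + 8) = (w - 4)*(w - 1)*(w - 2)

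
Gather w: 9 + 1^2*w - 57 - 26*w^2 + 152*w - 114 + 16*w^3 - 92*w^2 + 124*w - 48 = 16*w^3 - 118*w^2 + 277*w - 210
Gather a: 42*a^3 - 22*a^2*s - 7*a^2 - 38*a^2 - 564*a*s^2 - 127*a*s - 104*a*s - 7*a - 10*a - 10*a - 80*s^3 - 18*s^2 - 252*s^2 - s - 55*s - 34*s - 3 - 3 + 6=42*a^3 + a^2*(-22*s - 45) + a*(-564*s^2 - 231*s - 27) - 80*s^3 - 270*s^2 - 90*s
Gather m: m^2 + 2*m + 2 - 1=m^2 + 2*m + 1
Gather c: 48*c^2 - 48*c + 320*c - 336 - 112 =48*c^2 + 272*c - 448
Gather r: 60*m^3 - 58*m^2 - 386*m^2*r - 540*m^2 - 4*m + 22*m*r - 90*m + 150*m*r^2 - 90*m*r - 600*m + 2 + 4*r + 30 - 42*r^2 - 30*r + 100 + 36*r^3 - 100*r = 60*m^3 - 598*m^2 - 694*m + 36*r^3 + r^2*(150*m - 42) + r*(-386*m^2 - 68*m - 126) + 132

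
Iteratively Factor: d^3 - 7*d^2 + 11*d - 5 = (d - 5)*(d^2 - 2*d + 1) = (d - 5)*(d - 1)*(d - 1)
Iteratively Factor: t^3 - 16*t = (t + 4)*(t^2 - 4*t) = t*(t + 4)*(t - 4)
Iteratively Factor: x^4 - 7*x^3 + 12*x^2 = (x)*(x^3 - 7*x^2 + 12*x) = x*(x - 3)*(x^2 - 4*x) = x^2*(x - 3)*(x - 4)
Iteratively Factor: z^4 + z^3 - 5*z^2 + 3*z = (z - 1)*(z^3 + 2*z^2 - 3*z) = (z - 1)^2*(z^2 + 3*z) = z*(z - 1)^2*(z + 3)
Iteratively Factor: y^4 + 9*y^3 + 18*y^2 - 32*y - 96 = (y + 4)*(y^3 + 5*y^2 - 2*y - 24) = (y + 3)*(y + 4)*(y^2 + 2*y - 8) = (y + 3)*(y + 4)^2*(y - 2)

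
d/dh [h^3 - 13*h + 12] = 3*h^2 - 13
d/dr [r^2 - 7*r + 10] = 2*r - 7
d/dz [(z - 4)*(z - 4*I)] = 2*z - 4 - 4*I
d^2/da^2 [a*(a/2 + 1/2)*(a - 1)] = 3*a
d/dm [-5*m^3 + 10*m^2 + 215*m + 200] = -15*m^2 + 20*m + 215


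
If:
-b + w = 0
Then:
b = w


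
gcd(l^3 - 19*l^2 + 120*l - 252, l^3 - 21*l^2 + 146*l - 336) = l^2 - 13*l + 42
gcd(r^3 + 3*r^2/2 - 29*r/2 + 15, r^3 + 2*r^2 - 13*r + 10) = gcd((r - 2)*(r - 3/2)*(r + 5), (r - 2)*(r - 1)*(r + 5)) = r^2 + 3*r - 10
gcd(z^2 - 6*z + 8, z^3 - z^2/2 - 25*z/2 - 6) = z - 4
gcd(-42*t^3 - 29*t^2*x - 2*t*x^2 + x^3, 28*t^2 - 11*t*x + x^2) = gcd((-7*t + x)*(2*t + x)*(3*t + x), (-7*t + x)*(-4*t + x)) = -7*t + x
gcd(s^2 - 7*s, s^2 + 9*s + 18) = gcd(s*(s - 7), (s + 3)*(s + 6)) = 1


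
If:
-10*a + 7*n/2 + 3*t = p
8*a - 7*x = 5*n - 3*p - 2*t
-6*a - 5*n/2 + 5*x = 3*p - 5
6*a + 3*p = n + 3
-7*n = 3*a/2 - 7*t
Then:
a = 12124/15031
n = 16902/15031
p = -3583/15031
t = 19500/15031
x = 5819/15031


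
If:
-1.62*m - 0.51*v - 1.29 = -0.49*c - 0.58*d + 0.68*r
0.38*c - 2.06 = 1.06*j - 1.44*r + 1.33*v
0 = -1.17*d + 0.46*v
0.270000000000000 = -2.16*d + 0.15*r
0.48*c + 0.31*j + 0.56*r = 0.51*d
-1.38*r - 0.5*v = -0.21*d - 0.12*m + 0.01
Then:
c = 0.65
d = -0.12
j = -1.27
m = -0.56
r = 0.04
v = -0.31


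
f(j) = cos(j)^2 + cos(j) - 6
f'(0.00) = 0.00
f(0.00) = -4.00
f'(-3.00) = -0.14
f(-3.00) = -6.01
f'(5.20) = 1.71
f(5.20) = -5.31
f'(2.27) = 0.22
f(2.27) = -6.23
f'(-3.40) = 0.24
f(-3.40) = -6.03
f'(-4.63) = -0.83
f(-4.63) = -6.08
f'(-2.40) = -0.32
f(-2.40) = -6.19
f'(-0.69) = 1.62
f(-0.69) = -4.63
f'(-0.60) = 1.50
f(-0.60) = -4.49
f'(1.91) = -0.32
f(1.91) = -6.22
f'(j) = -2*sin(j)*cos(j) - sin(j)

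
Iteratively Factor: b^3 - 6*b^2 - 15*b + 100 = (b - 5)*(b^2 - b - 20) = (b - 5)^2*(b + 4)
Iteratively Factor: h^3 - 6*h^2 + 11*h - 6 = (h - 1)*(h^2 - 5*h + 6) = (h - 2)*(h - 1)*(h - 3)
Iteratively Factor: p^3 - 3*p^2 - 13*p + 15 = (p - 5)*(p^2 + 2*p - 3) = (p - 5)*(p - 1)*(p + 3)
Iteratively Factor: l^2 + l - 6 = (l + 3)*(l - 2)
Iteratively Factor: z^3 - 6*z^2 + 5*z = (z - 5)*(z^2 - z) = z*(z - 5)*(z - 1)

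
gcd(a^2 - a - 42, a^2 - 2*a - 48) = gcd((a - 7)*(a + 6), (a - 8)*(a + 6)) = a + 6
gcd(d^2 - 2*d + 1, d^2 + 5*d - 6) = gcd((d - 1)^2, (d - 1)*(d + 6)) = d - 1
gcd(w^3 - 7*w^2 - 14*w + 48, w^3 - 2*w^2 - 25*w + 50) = w - 2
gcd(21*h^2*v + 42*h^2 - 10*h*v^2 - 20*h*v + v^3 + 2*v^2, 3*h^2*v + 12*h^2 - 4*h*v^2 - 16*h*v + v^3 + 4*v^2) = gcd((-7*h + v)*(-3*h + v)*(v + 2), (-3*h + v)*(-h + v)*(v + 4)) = -3*h + v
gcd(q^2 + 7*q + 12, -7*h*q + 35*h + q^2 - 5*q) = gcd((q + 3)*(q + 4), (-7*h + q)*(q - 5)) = 1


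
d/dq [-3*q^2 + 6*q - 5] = 6 - 6*q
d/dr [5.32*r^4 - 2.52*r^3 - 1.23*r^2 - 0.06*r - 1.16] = 21.28*r^3 - 7.56*r^2 - 2.46*r - 0.06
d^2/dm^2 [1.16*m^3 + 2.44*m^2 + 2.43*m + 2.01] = 6.96*m + 4.88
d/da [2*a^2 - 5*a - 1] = 4*a - 5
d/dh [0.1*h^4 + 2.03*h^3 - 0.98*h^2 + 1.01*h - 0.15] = 0.4*h^3 + 6.09*h^2 - 1.96*h + 1.01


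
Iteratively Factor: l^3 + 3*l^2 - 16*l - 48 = (l + 3)*(l^2 - 16) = (l - 4)*(l + 3)*(l + 4)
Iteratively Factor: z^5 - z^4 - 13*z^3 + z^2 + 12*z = (z + 1)*(z^4 - 2*z^3 - 11*z^2 + 12*z) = z*(z + 1)*(z^3 - 2*z^2 - 11*z + 12) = z*(z + 1)*(z + 3)*(z^2 - 5*z + 4) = z*(z - 4)*(z + 1)*(z + 3)*(z - 1)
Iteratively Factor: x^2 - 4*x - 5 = (x - 5)*(x + 1)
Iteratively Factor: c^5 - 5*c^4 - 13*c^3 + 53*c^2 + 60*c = (c - 4)*(c^4 - c^3 - 17*c^2 - 15*c) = (c - 5)*(c - 4)*(c^3 + 4*c^2 + 3*c) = (c - 5)*(c - 4)*(c + 3)*(c^2 + c) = c*(c - 5)*(c - 4)*(c + 3)*(c + 1)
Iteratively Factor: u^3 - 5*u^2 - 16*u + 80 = (u - 5)*(u^2 - 16) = (u - 5)*(u - 4)*(u + 4)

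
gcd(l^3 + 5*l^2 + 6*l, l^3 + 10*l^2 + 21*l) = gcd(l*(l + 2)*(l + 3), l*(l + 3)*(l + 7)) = l^2 + 3*l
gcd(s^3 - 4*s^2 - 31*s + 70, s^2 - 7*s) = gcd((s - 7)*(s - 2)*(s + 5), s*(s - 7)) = s - 7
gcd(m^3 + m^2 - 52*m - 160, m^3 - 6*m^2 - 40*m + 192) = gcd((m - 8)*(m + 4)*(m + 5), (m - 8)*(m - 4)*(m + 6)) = m - 8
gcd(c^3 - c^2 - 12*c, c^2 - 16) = c - 4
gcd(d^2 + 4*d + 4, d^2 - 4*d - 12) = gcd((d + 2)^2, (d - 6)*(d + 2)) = d + 2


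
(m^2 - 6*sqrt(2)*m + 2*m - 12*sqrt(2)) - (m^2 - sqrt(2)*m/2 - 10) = -11*sqrt(2)*m/2 + 2*m - 12*sqrt(2) + 10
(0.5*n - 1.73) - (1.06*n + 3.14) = -0.56*n - 4.87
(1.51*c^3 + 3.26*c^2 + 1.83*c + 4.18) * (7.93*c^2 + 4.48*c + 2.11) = 11.9743*c^5 + 32.6166*c^4 + 32.3028*c^3 + 48.2244*c^2 + 22.5877*c + 8.8198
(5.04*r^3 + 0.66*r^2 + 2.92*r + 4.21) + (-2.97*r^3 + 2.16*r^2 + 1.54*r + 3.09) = 2.07*r^3 + 2.82*r^2 + 4.46*r + 7.3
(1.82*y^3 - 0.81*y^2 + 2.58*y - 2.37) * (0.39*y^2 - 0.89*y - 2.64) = 0.7098*y^5 - 1.9357*y^4 - 3.0777*y^3 - 1.0821*y^2 - 4.7019*y + 6.2568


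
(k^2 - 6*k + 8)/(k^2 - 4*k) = (k - 2)/k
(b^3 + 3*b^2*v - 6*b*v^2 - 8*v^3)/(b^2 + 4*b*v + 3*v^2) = (b^2 + 2*b*v - 8*v^2)/(b + 3*v)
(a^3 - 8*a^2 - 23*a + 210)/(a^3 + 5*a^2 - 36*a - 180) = (a - 7)/(a + 6)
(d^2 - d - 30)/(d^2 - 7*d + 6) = (d + 5)/(d - 1)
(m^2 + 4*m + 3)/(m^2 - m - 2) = (m + 3)/(m - 2)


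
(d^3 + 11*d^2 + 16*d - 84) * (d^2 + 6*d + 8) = d^5 + 17*d^4 + 90*d^3 + 100*d^2 - 376*d - 672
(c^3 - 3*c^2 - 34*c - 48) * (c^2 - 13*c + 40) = c^5 - 16*c^4 + 45*c^3 + 274*c^2 - 736*c - 1920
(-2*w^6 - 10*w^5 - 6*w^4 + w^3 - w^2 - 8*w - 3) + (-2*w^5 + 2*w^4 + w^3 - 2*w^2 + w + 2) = -2*w^6 - 12*w^5 - 4*w^4 + 2*w^3 - 3*w^2 - 7*w - 1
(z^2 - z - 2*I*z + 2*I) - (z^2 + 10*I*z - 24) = -z - 12*I*z + 24 + 2*I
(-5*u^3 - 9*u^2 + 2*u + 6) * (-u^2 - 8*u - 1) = 5*u^5 + 49*u^4 + 75*u^3 - 13*u^2 - 50*u - 6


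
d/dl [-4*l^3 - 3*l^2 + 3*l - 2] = -12*l^2 - 6*l + 3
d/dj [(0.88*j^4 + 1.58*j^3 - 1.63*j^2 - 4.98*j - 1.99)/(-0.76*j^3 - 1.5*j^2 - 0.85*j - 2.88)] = (-0.6688*j^6 - 2.64*j^5 - 5.8528*j^4 - 20.3932*j^3 - 24.2729*j^2 + 3.4188*j + 12.6509)/(0.5776*j^6 + 2.28*j^5 + 3.542*j^4 + 6.9276*j^3 + 9.3625*j^2 + 4.896*j + 8.2944)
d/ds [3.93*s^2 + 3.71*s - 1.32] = 7.86*s + 3.71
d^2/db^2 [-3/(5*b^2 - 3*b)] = 6*(5*b*(5*b - 3) - (10*b - 3)^2)/(b^3*(5*b - 3)^3)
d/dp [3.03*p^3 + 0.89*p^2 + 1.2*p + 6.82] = 9.09*p^2 + 1.78*p + 1.2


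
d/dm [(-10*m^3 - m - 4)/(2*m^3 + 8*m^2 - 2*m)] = (-20*m^4 + 11*m^3 + 8*m^2 + 16*m - 2)/(m^2*(m^4 + 8*m^3 + 14*m^2 - 8*m + 1))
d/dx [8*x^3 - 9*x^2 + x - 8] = 24*x^2 - 18*x + 1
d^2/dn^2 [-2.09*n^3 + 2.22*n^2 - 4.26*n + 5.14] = 4.44 - 12.54*n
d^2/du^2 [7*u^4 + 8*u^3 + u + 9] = 12*u*(7*u + 4)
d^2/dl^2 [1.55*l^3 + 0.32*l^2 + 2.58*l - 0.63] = 9.3*l + 0.64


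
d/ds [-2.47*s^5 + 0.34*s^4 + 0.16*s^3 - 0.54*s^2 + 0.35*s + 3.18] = -12.35*s^4 + 1.36*s^3 + 0.48*s^2 - 1.08*s + 0.35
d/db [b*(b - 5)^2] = (b - 5)*(3*b - 5)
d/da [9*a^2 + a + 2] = 18*a + 1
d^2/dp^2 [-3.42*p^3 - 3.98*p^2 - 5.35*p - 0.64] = -20.52*p - 7.96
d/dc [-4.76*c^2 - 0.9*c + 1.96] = -9.52*c - 0.9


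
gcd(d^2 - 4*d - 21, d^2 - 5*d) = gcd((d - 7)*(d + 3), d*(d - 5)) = 1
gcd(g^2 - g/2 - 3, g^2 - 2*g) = g - 2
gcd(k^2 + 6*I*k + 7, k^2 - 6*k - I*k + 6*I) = k - I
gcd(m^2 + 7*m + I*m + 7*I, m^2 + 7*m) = m + 7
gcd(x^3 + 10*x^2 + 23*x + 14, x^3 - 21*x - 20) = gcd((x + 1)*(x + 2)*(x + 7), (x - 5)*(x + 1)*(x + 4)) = x + 1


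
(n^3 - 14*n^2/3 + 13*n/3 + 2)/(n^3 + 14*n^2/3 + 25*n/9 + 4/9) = 3*(n^2 - 5*n + 6)/(3*n^2 + 13*n + 4)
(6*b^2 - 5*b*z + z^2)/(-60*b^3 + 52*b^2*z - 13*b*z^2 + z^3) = (-3*b + z)/(30*b^2 - 11*b*z + z^2)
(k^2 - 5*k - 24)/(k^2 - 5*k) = (k^2 - 5*k - 24)/(k*(k - 5))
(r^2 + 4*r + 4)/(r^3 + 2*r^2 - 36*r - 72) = (r + 2)/(r^2 - 36)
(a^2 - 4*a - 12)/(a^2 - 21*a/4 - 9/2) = 4*(a + 2)/(4*a + 3)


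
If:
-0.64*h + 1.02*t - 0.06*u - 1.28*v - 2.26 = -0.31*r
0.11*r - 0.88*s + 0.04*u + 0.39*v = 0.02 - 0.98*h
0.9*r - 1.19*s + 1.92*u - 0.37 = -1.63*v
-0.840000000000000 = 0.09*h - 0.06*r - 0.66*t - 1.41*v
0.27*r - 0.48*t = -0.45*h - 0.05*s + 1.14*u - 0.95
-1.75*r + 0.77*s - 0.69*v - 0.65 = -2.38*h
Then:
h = 0.58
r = 0.82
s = 0.61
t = 1.96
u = 0.46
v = -0.32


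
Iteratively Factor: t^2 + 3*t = (t + 3)*(t)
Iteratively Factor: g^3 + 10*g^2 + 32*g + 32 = (g + 2)*(g^2 + 8*g + 16) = (g + 2)*(g + 4)*(g + 4)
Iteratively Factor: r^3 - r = (r - 1)*(r^2 + r) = (r - 1)*(r + 1)*(r)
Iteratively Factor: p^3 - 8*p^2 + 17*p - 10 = (p - 5)*(p^2 - 3*p + 2) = (p - 5)*(p - 1)*(p - 2)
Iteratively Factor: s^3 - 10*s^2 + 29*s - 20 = (s - 4)*(s^2 - 6*s + 5) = (s - 4)*(s - 1)*(s - 5)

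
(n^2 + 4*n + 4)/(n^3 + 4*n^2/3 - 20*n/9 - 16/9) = 9*(n + 2)/(9*n^2 - 6*n - 8)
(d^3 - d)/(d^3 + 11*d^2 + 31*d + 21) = d*(d - 1)/(d^2 + 10*d + 21)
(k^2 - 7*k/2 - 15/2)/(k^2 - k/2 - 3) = (k - 5)/(k - 2)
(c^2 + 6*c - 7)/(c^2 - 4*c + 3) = (c + 7)/(c - 3)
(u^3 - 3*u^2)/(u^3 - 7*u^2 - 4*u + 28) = u^2*(u - 3)/(u^3 - 7*u^2 - 4*u + 28)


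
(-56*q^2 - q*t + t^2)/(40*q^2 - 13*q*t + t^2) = (-7*q - t)/(5*q - t)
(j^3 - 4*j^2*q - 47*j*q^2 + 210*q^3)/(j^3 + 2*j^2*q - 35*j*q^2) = (j - 6*q)/j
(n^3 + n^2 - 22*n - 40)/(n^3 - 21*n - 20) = (n + 2)/(n + 1)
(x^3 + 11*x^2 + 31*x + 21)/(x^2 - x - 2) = (x^2 + 10*x + 21)/(x - 2)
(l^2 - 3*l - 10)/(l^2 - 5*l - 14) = (l - 5)/(l - 7)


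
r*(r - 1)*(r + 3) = r^3 + 2*r^2 - 3*r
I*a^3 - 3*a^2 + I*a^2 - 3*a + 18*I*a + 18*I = (a - 3*I)*(a + 6*I)*(I*a + I)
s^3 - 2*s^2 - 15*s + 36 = (s - 3)^2*(s + 4)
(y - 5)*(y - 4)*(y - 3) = y^3 - 12*y^2 + 47*y - 60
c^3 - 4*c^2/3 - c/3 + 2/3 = (c - 1)^2*(c + 2/3)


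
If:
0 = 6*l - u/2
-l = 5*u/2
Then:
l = 0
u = 0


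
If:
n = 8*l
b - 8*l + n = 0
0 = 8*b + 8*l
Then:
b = 0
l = 0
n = 0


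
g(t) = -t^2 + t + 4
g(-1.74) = -0.77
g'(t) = 1 - 2*t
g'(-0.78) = 2.56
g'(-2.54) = 6.08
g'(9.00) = -17.00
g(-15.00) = -236.00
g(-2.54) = -4.99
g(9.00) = -68.00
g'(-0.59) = 2.18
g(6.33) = -29.74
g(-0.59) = 3.06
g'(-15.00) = 31.00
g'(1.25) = -1.50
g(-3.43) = -11.19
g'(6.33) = -11.66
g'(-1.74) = 4.48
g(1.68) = 2.86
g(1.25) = 3.69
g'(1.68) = -2.36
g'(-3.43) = 7.86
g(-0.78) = 2.61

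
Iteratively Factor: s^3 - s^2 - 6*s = (s - 3)*(s^2 + 2*s) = (s - 3)*(s + 2)*(s)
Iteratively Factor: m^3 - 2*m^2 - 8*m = (m + 2)*(m^2 - 4*m) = (m - 4)*(m + 2)*(m)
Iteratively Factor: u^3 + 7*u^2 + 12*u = (u + 3)*(u^2 + 4*u) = u*(u + 3)*(u + 4)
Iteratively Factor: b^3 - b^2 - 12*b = (b + 3)*(b^2 - 4*b) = b*(b + 3)*(b - 4)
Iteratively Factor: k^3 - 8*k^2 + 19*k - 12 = (k - 4)*(k^2 - 4*k + 3) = (k - 4)*(k - 1)*(k - 3)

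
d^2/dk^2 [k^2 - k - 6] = 2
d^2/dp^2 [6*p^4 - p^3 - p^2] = 72*p^2 - 6*p - 2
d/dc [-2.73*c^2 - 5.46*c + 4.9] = -5.46*c - 5.46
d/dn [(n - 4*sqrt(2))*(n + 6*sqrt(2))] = 2*n + 2*sqrt(2)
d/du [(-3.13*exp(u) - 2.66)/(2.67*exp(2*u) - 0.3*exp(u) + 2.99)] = (8.3571*exp(2*u) + 14.2044*exp(u) - 10.1567)*exp(u)/(7.1289*exp(4*u) - 1.602*exp(3*u) + 16.0566*exp(2*u) - 1.794*exp(u) + 8.9401)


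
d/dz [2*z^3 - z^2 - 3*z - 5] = 6*z^2 - 2*z - 3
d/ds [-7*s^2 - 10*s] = -14*s - 10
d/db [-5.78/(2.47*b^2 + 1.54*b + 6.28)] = (28.5532*b + 8.9012)/(2.47*b^2 + 1.54*b + 6.28)^2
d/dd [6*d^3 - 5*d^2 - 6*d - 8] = 18*d^2 - 10*d - 6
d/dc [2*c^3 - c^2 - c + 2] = 6*c^2 - 2*c - 1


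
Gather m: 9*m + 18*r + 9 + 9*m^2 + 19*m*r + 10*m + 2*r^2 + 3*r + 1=9*m^2 + m*(19*r + 19) + 2*r^2 + 21*r + 10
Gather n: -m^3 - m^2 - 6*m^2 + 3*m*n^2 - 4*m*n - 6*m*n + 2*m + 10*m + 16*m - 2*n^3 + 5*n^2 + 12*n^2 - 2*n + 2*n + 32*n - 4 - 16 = -m^3 - 7*m^2 + 28*m - 2*n^3 + n^2*(3*m + 17) + n*(32 - 10*m) - 20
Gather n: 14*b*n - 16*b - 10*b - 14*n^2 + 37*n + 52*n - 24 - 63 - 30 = -26*b - 14*n^2 + n*(14*b + 89) - 117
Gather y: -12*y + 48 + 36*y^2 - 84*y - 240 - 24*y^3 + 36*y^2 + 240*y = -24*y^3 + 72*y^2 + 144*y - 192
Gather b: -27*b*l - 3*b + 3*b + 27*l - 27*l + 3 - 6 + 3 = -27*b*l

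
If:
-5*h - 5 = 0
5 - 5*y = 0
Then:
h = -1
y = 1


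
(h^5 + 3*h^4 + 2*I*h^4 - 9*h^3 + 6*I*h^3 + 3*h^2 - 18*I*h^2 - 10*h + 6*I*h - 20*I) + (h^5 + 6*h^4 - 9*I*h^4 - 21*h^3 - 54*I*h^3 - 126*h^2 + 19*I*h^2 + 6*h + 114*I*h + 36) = 2*h^5 + 9*h^4 - 7*I*h^4 - 30*h^3 - 48*I*h^3 - 123*h^2 + I*h^2 - 4*h + 120*I*h + 36 - 20*I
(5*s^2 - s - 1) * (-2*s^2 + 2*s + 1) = -10*s^4 + 12*s^3 + 5*s^2 - 3*s - 1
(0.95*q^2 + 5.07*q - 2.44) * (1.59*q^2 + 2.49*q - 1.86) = 1.5105*q^4 + 10.4268*q^3 + 6.9777*q^2 - 15.5058*q + 4.5384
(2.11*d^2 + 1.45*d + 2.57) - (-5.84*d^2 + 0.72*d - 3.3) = 7.95*d^2 + 0.73*d + 5.87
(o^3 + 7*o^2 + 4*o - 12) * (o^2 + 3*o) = o^5 + 10*o^4 + 25*o^3 - 36*o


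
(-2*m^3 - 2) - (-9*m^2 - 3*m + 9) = -2*m^3 + 9*m^2 + 3*m - 11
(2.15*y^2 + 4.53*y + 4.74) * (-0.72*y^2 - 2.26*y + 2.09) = -1.548*y^4 - 8.1206*y^3 - 9.1571*y^2 - 1.2447*y + 9.9066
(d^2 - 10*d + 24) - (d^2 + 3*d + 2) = 22 - 13*d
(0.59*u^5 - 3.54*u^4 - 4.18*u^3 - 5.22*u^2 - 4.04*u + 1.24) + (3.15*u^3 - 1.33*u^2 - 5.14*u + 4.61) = 0.59*u^5 - 3.54*u^4 - 1.03*u^3 - 6.55*u^2 - 9.18*u + 5.85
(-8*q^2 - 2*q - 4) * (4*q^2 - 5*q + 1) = -32*q^4 + 32*q^3 - 14*q^2 + 18*q - 4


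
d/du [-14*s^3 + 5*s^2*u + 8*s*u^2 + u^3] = 5*s^2 + 16*s*u + 3*u^2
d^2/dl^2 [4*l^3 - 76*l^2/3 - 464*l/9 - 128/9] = 24*l - 152/3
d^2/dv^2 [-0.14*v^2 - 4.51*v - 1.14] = -0.280000000000000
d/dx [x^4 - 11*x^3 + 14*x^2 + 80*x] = 4*x^3 - 33*x^2 + 28*x + 80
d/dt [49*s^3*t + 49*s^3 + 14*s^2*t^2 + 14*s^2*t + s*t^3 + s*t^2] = s*(49*s^2 + 28*s*t + 14*s + 3*t^2 + 2*t)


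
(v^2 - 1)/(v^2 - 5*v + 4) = (v + 1)/(v - 4)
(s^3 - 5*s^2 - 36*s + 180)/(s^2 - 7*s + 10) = (s^2 - 36)/(s - 2)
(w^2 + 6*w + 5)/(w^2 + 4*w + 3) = (w + 5)/(w + 3)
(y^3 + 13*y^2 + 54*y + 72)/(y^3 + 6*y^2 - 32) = (y^2 + 9*y + 18)/(y^2 + 2*y - 8)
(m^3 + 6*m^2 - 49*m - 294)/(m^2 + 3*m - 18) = (m^2 - 49)/(m - 3)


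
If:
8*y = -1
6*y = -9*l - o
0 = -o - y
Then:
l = 5/72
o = 1/8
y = -1/8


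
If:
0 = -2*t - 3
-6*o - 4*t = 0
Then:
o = 1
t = -3/2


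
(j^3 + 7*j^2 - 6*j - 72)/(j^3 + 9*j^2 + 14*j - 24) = (j - 3)/(j - 1)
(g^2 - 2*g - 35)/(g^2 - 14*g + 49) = (g + 5)/(g - 7)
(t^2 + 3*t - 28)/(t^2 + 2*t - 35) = (t - 4)/(t - 5)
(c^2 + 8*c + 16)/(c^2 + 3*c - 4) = (c + 4)/(c - 1)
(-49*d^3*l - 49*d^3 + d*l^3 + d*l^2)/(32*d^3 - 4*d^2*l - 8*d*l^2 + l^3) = d*(-49*d^2*l - 49*d^2 + l^3 + l^2)/(32*d^3 - 4*d^2*l - 8*d*l^2 + l^3)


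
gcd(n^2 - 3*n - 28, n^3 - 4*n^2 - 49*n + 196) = n - 7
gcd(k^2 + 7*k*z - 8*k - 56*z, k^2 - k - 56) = k - 8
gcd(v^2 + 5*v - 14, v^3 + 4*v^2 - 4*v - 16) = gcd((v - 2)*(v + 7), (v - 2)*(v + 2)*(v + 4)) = v - 2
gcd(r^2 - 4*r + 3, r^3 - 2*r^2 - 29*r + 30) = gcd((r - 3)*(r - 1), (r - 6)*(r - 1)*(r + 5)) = r - 1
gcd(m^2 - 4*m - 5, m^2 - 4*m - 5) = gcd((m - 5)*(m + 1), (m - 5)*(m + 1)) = m^2 - 4*m - 5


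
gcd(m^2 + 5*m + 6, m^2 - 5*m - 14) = m + 2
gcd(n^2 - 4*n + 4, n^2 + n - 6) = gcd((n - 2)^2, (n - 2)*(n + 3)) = n - 2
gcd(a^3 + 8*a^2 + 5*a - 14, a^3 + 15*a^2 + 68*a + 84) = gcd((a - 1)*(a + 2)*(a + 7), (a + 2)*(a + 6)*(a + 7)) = a^2 + 9*a + 14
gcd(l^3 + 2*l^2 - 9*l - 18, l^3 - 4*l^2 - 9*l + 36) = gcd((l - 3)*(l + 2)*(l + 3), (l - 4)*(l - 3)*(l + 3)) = l^2 - 9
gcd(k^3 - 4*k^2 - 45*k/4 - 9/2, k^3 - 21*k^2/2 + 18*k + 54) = k^2 - 9*k/2 - 9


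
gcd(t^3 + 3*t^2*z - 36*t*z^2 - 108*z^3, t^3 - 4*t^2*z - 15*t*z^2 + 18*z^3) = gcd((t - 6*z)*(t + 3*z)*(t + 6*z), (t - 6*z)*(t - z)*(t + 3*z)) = -t^2 + 3*t*z + 18*z^2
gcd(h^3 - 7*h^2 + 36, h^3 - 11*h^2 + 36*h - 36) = h^2 - 9*h + 18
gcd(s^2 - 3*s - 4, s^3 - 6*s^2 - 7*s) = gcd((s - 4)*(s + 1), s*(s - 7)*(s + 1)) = s + 1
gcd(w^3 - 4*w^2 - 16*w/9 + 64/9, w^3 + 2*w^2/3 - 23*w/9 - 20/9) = w + 4/3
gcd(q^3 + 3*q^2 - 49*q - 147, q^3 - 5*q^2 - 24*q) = q + 3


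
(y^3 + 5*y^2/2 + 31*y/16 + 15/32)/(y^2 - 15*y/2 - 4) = (y^2 + 2*y + 15/16)/(y - 8)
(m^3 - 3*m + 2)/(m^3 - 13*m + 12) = (m^2 + m - 2)/(m^2 + m - 12)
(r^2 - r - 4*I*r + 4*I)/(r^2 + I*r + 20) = (r - 1)/(r + 5*I)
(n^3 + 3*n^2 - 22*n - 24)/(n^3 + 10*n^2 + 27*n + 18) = (n - 4)/(n + 3)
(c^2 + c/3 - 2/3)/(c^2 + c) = (c - 2/3)/c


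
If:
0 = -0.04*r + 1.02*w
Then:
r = 25.5*w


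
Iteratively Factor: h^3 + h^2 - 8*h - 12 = (h + 2)*(h^2 - h - 6) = (h - 3)*(h + 2)*(h + 2)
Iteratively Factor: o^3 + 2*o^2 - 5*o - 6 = (o - 2)*(o^2 + 4*o + 3) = (o - 2)*(o + 3)*(o + 1)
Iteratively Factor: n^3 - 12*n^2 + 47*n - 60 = (n - 5)*(n^2 - 7*n + 12) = (n - 5)*(n - 4)*(n - 3)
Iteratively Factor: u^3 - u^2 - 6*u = (u - 3)*(u^2 + 2*u) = u*(u - 3)*(u + 2)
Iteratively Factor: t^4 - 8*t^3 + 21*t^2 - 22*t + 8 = (t - 1)*(t^3 - 7*t^2 + 14*t - 8) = (t - 1)^2*(t^2 - 6*t + 8) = (t - 2)*(t - 1)^2*(t - 4)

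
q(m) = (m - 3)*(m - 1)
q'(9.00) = 14.00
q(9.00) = 48.00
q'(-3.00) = -10.00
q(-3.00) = 24.00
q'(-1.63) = -7.26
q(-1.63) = 12.18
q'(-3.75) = -11.50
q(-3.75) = 32.06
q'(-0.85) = -5.70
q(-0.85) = 7.12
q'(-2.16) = -8.32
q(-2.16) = 16.31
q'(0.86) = -2.28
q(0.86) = 0.30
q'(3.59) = 3.18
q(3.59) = 1.53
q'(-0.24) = -4.48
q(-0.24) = 4.02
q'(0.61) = -2.78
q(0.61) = 0.93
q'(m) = 2*m - 4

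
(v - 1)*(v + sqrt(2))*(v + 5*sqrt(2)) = v^3 - v^2 + 6*sqrt(2)*v^2 - 6*sqrt(2)*v + 10*v - 10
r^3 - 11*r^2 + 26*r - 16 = (r - 8)*(r - 2)*(r - 1)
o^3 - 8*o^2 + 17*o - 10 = (o - 5)*(o - 2)*(o - 1)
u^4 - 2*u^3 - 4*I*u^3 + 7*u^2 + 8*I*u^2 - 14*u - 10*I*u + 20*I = (u - 2)*(u - 5*I)*(u - I)*(u + 2*I)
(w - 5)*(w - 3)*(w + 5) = w^3 - 3*w^2 - 25*w + 75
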